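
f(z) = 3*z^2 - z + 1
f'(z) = 6*z - 1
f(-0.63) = 2.82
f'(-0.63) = -4.78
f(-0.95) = 4.66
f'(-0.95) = -6.70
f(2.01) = 11.11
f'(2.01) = 11.06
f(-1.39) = 8.19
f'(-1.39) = -9.34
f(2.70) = 20.17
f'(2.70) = 15.20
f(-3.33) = 37.60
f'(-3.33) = -20.98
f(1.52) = 6.41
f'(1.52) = 8.12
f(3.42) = 32.67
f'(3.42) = 19.52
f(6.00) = 103.00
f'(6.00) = 35.00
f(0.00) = 1.00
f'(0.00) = -1.00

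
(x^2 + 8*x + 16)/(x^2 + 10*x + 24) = (x + 4)/(x + 6)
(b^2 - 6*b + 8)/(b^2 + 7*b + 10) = (b^2 - 6*b + 8)/(b^2 + 7*b + 10)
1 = 1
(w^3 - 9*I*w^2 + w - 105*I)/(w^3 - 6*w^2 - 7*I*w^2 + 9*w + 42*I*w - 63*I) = (w^2 - 2*I*w + 15)/(w^2 - 6*w + 9)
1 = 1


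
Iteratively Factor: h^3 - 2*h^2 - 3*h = (h)*(h^2 - 2*h - 3) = h*(h + 1)*(h - 3)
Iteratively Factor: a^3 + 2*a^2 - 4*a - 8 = (a + 2)*(a^2 - 4) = (a - 2)*(a + 2)*(a + 2)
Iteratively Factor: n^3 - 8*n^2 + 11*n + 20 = (n - 5)*(n^2 - 3*n - 4) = (n - 5)*(n + 1)*(n - 4)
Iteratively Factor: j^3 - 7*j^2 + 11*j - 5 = (j - 5)*(j^2 - 2*j + 1) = (j - 5)*(j - 1)*(j - 1)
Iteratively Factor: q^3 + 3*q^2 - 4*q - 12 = (q + 2)*(q^2 + q - 6) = (q - 2)*(q + 2)*(q + 3)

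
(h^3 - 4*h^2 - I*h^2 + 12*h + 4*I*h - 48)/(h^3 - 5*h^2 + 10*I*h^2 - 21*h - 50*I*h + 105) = (h^2 - 4*h*(1 + I) + 16*I)/(h^2 + h*(-5 + 7*I) - 35*I)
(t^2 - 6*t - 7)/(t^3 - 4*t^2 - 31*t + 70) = (t + 1)/(t^2 + 3*t - 10)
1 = 1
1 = 1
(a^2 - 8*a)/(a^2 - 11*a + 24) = a/(a - 3)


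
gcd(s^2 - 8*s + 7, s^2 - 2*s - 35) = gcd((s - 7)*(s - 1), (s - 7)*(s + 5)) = s - 7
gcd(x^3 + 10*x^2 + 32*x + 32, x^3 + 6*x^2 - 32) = x^2 + 8*x + 16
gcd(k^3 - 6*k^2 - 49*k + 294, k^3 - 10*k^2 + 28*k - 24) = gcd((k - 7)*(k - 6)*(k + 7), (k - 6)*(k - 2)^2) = k - 6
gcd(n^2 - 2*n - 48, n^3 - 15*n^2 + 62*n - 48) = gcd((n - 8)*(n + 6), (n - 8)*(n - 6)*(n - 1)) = n - 8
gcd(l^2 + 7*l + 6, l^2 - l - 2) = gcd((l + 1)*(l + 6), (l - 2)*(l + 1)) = l + 1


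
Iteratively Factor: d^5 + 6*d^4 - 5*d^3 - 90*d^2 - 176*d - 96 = (d + 2)*(d^4 + 4*d^3 - 13*d^2 - 64*d - 48) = (d + 1)*(d + 2)*(d^3 + 3*d^2 - 16*d - 48) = (d + 1)*(d + 2)*(d + 3)*(d^2 - 16) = (d + 1)*(d + 2)*(d + 3)*(d + 4)*(d - 4)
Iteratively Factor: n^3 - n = (n + 1)*(n^2 - n) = n*(n + 1)*(n - 1)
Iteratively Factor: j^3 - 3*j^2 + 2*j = (j)*(j^2 - 3*j + 2) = j*(j - 1)*(j - 2)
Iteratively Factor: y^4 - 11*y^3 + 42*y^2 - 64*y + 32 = (y - 4)*(y^3 - 7*y^2 + 14*y - 8) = (y - 4)^2*(y^2 - 3*y + 2) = (y - 4)^2*(y - 1)*(y - 2)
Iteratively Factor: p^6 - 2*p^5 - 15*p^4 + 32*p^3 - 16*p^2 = (p - 1)*(p^5 - p^4 - 16*p^3 + 16*p^2) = p*(p - 1)*(p^4 - p^3 - 16*p^2 + 16*p) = p^2*(p - 1)*(p^3 - p^2 - 16*p + 16) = p^2*(p - 1)*(p + 4)*(p^2 - 5*p + 4) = p^2*(p - 4)*(p - 1)*(p + 4)*(p - 1)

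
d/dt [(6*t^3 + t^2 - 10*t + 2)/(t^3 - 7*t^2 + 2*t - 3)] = (-43*t^4 + 44*t^3 - 128*t^2 + 22*t + 26)/(t^6 - 14*t^5 + 53*t^4 - 34*t^3 + 46*t^2 - 12*t + 9)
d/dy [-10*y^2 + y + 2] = 1 - 20*y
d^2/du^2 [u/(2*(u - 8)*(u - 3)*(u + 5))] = (3*u^5 - 18*u^4 + 67*u^3 - 720*u^2 + 2160*u + 3720)/(u^9 - 18*u^8 + 15*u^7 + 1260*u^6 - 4785*u^5 - 26658*u^4 + 147329*u^3 + 86760*u^2 - 1339200*u + 1728000)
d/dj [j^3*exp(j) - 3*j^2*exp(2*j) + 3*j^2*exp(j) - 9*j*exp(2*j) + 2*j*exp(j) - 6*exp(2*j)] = (j^3 - 6*j^2*exp(j) + 6*j^2 - 24*j*exp(j) + 8*j - 21*exp(j) + 2)*exp(j)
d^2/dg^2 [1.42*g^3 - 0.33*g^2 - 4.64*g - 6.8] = 8.52*g - 0.66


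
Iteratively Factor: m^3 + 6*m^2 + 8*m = (m + 2)*(m^2 + 4*m) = (m + 2)*(m + 4)*(m)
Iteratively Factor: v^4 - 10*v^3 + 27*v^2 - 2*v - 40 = (v + 1)*(v^3 - 11*v^2 + 38*v - 40) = (v - 5)*(v + 1)*(v^2 - 6*v + 8) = (v - 5)*(v - 2)*(v + 1)*(v - 4)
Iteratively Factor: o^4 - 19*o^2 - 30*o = (o)*(o^3 - 19*o - 30) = o*(o - 5)*(o^2 + 5*o + 6) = o*(o - 5)*(o + 2)*(o + 3)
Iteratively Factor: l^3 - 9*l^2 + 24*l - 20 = (l - 2)*(l^2 - 7*l + 10) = (l - 5)*(l - 2)*(l - 2)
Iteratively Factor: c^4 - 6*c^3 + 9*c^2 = (c - 3)*(c^3 - 3*c^2) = c*(c - 3)*(c^2 - 3*c) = c*(c - 3)^2*(c)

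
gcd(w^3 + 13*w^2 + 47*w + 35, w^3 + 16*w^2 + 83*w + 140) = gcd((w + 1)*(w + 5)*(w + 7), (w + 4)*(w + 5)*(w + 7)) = w^2 + 12*w + 35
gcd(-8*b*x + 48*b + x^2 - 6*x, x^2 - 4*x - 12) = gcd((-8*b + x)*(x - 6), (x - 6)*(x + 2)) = x - 6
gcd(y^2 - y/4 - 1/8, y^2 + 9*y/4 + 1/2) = y + 1/4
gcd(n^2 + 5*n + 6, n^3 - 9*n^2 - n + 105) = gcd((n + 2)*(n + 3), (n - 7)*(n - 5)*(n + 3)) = n + 3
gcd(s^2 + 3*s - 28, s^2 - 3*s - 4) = s - 4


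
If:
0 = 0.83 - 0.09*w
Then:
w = 9.22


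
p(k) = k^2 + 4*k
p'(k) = 2*k + 4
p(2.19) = 13.56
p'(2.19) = 8.38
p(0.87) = 4.24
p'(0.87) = 5.74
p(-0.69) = -2.28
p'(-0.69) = 2.62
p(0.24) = 1.02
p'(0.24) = 4.48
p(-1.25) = -3.44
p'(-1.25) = 1.50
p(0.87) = 4.24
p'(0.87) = 5.74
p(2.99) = 20.90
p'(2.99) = 9.98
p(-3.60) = -1.44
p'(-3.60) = -3.20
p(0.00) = 0.00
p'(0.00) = 4.00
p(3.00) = 21.00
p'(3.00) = 10.00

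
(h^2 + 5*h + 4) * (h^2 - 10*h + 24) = h^4 - 5*h^3 - 22*h^2 + 80*h + 96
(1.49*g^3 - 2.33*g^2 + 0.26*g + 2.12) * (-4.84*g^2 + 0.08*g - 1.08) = -7.2116*g^5 + 11.3964*g^4 - 3.054*g^3 - 7.7236*g^2 - 0.1112*g - 2.2896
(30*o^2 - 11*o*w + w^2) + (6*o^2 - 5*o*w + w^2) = 36*o^2 - 16*o*w + 2*w^2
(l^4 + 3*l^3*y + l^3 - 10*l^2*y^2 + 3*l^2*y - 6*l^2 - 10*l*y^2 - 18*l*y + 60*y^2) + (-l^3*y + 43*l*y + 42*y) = l^4 + 2*l^3*y + l^3 - 10*l^2*y^2 + 3*l^2*y - 6*l^2 - 10*l*y^2 + 25*l*y + 60*y^2 + 42*y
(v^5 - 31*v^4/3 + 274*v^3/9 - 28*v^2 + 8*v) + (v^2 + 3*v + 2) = v^5 - 31*v^4/3 + 274*v^3/9 - 27*v^2 + 11*v + 2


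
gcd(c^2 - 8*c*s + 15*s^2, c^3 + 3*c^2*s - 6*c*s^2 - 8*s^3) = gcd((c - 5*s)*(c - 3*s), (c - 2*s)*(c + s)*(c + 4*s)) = 1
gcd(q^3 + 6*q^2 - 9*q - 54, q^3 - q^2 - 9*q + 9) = q^2 - 9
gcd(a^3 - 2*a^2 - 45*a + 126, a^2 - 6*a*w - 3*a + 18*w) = a - 3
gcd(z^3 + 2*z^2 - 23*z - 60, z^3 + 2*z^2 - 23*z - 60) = z^3 + 2*z^2 - 23*z - 60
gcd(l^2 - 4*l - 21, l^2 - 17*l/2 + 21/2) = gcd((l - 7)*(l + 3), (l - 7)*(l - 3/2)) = l - 7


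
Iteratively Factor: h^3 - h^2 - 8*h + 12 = (h - 2)*(h^2 + h - 6) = (h - 2)^2*(h + 3)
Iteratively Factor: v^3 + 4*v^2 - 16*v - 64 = (v + 4)*(v^2 - 16) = (v - 4)*(v + 4)*(v + 4)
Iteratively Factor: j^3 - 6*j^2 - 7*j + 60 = (j - 4)*(j^2 - 2*j - 15) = (j - 5)*(j - 4)*(j + 3)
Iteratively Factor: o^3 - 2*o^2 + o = (o - 1)*(o^2 - o) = o*(o - 1)*(o - 1)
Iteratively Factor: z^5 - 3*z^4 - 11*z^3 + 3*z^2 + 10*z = (z - 5)*(z^4 + 2*z^3 - z^2 - 2*z) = (z - 5)*(z + 2)*(z^3 - z) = (z - 5)*(z + 1)*(z + 2)*(z^2 - z) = (z - 5)*(z - 1)*(z + 1)*(z + 2)*(z)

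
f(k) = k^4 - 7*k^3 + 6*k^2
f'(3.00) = -45.00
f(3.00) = -54.00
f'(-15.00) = -18405.00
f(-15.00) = 75600.00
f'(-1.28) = -58.16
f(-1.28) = 27.19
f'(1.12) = -7.28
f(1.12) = -0.73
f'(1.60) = -18.18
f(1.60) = -6.76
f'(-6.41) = -1993.27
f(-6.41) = 3778.38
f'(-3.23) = -392.64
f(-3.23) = 407.33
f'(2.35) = -35.86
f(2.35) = -27.21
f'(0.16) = 1.40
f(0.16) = 0.13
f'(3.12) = -45.50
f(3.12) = -59.43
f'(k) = 4*k^3 - 21*k^2 + 12*k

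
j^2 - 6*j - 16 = (j - 8)*(j + 2)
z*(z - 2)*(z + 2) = z^3 - 4*z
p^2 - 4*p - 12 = (p - 6)*(p + 2)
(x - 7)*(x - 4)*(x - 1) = x^3 - 12*x^2 + 39*x - 28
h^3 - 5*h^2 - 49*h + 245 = (h - 7)*(h - 5)*(h + 7)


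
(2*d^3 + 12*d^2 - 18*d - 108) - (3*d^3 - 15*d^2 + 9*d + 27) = -d^3 + 27*d^2 - 27*d - 135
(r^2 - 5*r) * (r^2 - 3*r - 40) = r^4 - 8*r^3 - 25*r^2 + 200*r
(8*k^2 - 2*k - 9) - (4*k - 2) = 8*k^2 - 6*k - 7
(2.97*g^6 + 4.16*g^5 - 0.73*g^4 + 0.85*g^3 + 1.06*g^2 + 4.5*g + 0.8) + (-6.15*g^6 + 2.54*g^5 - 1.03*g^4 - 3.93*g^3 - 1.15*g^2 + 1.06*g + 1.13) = -3.18*g^6 + 6.7*g^5 - 1.76*g^4 - 3.08*g^3 - 0.0899999999999999*g^2 + 5.56*g + 1.93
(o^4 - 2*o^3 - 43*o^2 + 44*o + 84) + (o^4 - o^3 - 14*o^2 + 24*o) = 2*o^4 - 3*o^3 - 57*o^2 + 68*o + 84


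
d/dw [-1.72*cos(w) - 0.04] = 1.72*sin(w)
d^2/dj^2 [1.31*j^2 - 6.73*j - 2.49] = 2.62000000000000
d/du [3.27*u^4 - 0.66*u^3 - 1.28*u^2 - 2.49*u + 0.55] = 13.08*u^3 - 1.98*u^2 - 2.56*u - 2.49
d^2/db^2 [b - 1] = 0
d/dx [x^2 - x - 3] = 2*x - 1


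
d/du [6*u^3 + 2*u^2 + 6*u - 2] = 18*u^2 + 4*u + 6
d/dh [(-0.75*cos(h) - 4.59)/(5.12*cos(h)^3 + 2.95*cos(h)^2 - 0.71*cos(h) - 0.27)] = (-7.68*cos(h)^3 - 72.7149*cos(h)^2 - 27.081*cos(h) + 3.0564)*sin(h)/(26.2144*cos(h)^6 + 30.208*cos(h)^5 + 1.4321*cos(h)^4 - 6.9538*cos(h)^3 - 1.0889*cos(h)^2 + 0.3834*cos(h) + 0.0729)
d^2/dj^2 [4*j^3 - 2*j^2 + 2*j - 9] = 24*j - 4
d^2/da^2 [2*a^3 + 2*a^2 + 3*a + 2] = 12*a + 4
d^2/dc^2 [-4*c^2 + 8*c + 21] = -8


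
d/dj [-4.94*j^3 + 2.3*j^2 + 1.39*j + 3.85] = -14.82*j^2 + 4.6*j + 1.39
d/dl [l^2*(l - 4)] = l*(3*l - 8)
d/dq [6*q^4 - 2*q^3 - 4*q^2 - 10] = 2*q*(12*q^2 - 3*q - 4)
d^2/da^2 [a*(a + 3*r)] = 2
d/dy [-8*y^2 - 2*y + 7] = -16*y - 2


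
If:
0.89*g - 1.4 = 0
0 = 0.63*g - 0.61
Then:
No Solution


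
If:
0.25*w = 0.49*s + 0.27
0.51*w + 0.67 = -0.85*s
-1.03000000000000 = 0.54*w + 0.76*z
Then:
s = -0.66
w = -0.21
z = -1.20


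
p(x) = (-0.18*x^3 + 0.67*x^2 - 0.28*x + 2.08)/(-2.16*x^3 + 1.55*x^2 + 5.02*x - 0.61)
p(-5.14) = 0.15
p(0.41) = 1.32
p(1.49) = 0.81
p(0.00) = -3.41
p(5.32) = 0.03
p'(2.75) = 0.27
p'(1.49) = 1.37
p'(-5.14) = 0.02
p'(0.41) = -4.30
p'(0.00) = -27.60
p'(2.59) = 0.41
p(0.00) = -3.41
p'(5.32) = 0.01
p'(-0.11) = -7.11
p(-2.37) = 0.36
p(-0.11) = -1.86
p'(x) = (-0.54*x^2 + 1.34*x - 0.28)/(-2.16*x^3 + 1.55*x^2 + 5.02*x - 0.61) + (6.48*x^2 - 3.1*x - 5.02)*(-0.18*x^3 + 0.67*x^2 - 0.28*x + 2.08)/(-2.16*x^3 + 1.55*x^2 + 5.02*x - 0.61)^2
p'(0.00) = -27.60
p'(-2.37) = 0.29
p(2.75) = -0.13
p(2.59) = -0.18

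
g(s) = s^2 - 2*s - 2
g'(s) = 2*s - 2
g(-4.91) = 31.93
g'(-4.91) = -11.82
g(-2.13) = 6.80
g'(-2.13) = -6.26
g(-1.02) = 1.08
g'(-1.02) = -4.04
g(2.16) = -1.65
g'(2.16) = 2.32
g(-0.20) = -1.56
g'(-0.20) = -2.40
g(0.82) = -2.97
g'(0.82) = -0.36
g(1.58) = -2.66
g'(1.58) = 1.16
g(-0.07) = -1.86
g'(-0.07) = -2.14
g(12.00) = 118.00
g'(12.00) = 22.00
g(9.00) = 61.00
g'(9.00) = 16.00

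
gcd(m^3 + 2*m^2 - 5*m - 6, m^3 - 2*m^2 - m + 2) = m^2 - m - 2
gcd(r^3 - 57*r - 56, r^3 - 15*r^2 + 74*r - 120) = 1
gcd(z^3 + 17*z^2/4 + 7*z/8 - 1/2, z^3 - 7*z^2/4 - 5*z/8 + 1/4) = z^2 + z/4 - 1/8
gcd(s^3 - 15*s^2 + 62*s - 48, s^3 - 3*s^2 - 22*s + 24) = s^2 - 7*s + 6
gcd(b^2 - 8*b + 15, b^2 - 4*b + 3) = b - 3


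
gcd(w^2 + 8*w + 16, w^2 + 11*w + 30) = 1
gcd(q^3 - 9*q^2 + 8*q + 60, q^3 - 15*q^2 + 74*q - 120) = q^2 - 11*q + 30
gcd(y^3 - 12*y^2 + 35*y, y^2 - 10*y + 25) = y - 5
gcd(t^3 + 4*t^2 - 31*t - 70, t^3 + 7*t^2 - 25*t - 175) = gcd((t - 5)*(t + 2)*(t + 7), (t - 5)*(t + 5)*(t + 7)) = t^2 + 2*t - 35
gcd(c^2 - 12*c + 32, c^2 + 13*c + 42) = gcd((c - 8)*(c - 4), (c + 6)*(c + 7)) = 1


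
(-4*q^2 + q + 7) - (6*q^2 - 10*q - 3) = -10*q^2 + 11*q + 10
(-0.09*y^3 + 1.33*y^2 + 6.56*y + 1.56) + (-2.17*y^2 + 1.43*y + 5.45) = -0.09*y^3 - 0.84*y^2 + 7.99*y + 7.01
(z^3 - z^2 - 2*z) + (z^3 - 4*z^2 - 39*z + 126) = 2*z^3 - 5*z^2 - 41*z + 126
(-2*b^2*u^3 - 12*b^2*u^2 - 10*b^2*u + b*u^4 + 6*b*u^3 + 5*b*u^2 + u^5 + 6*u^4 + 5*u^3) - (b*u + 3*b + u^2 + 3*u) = -2*b^2*u^3 - 12*b^2*u^2 - 10*b^2*u + b*u^4 + 6*b*u^3 + 5*b*u^2 - b*u - 3*b + u^5 + 6*u^4 + 5*u^3 - u^2 - 3*u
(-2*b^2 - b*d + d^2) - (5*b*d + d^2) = -2*b^2 - 6*b*d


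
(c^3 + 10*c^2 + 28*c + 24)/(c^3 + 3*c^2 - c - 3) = (c^3 + 10*c^2 + 28*c + 24)/(c^3 + 3*c^2 - c - 3)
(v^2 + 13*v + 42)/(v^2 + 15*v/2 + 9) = 2*(v + 7)/(2*v + 3)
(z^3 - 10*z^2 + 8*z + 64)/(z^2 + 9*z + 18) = (z^3 - 10*z^2 + 8*z + 64)/(z^2 + 9*z + 18)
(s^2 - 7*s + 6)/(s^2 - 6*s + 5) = (s - 6)/(s - 5)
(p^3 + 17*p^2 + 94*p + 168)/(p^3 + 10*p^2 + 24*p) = (p + 7)/p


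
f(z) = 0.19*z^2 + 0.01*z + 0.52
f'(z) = 0.38*z + 0.01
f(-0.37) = 0.54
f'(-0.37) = -0.13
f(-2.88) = 2.07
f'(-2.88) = -1.08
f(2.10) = 1.38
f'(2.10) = 0.81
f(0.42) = 0.56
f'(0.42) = 0.17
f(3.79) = 3.29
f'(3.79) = 1.45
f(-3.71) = 3.10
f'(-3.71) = -1.40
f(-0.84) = 0.65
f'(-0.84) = -0.31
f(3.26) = 2.57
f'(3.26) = 1.25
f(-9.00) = 15.82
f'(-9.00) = -3.41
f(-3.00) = 2.20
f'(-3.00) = -1.13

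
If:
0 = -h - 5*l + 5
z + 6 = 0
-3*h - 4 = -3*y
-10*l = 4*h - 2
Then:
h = -4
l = 9/5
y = -8/3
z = -6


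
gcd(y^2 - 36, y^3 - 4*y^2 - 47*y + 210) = y - 6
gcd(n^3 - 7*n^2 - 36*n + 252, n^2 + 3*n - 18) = n + 6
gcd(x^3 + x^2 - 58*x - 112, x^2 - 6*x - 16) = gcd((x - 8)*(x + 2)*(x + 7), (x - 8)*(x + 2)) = x^2 - 6*x - 16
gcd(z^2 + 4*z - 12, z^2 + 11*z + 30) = z + 6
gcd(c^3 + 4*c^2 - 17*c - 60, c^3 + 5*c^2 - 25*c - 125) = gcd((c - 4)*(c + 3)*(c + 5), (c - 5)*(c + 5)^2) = c + 5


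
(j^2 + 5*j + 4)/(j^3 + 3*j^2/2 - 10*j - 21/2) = 2*(j + 4)/(2*j^2 + j - 21)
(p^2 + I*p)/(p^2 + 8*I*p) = (p + I)/(p + 8*I)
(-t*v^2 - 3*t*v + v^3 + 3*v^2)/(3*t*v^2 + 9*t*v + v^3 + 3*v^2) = (-t + v)/(3*t + v)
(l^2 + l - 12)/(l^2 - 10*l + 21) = (l + 4)/(l - 7)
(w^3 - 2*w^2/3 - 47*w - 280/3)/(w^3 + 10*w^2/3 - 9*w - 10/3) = (3*w^2 - 17*w - 56)/(3*w^2 - 5*w - 2)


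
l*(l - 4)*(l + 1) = l^3 - 3*l^2 - 4*l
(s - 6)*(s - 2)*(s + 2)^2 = s^4 - 4*s^3 - 16*s^2 + 16*s + 48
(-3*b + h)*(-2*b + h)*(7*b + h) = 42*b^3 - 29*b^2*h + 2*b*h^2 + h^3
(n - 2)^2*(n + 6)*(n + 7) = n^4 + 9*n^3 - 6*n^2 - 116*n + 168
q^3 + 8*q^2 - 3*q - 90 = (q - 3)*(q + 5)*(q + 6)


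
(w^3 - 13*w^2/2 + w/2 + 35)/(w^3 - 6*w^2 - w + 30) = (w - 7/2)/(w - 3)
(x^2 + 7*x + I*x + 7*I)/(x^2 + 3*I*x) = (x^2 + x*(7 + I) + 7*I)/(x*(x + 3*I))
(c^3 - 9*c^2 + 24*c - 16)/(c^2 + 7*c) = (c^3 - 9*c^2 + 24*c - 16)/(c*(c + 7))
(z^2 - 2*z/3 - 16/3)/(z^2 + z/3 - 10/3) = (3*z - 8)/(3*z - 5)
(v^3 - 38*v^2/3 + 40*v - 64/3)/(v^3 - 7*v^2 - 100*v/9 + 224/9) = 3*(3*v^2 - 14*v + 8)/(9*v^2 + 9*v - 28)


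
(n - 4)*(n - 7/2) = n^2 - 15*n/2 + 14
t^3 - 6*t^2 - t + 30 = (t - 5)*(t - 3)*(t + 2)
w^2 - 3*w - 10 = (w - 5)*(w + 2)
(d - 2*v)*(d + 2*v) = d^2 - 4*v^2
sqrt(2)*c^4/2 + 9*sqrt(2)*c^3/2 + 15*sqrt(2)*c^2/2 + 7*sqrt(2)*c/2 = c*(c + 1)*(c + 7)*(sqrt(2)*c/2 + sqrt(2)/2)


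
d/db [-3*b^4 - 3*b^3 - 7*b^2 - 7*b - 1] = -12*b^3 - 9*b^2 - 14*b - 7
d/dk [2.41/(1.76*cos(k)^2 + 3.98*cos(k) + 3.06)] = (8.4832*cos(k) + 9.5918)*sin(k)/(1.76*cos(k)^2 + 3.98*cos(k) + 3.06)^2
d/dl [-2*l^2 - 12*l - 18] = -4*l - 12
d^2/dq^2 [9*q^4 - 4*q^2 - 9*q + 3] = 108*q^2 - 8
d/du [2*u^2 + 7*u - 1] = 4*u + 7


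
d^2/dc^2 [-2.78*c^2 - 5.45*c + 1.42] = -5.56000000000000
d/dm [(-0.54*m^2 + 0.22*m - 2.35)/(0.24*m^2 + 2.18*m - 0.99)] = (-1.23*m^2 + 2.1972*m + 4.9052)/(0.0576*m^4 + 1.0464*m^3 + 4.2772*m^2 - 4.3164*m + 0.9801)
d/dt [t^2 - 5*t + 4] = 2*t - 5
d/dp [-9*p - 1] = -9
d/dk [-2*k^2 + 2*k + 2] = 2 - 4*k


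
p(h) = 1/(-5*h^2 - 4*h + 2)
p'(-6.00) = 0.00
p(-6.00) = -0.00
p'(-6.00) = 0.00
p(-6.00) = -0.00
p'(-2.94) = -0.03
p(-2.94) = -0.03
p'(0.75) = 0.79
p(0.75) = -0.26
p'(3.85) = 0.01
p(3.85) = -0.01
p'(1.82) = 0.05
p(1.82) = -0.05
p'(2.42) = 0.02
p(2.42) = -0.03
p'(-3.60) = -0.01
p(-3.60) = -0.02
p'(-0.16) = 0.38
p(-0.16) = 0.40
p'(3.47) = 0.01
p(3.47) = -0.01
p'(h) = (10*h + 4)/(-5*h^2 - 4*h + 2)^2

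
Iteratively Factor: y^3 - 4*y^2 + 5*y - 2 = (y - 1)*(y^2 - 3*y + 2) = (y - 1)^2*(y - 2)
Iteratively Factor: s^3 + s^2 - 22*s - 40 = (s - 5)*(s^2 + 6*s + 8) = (s - 5)*(s + 2)*(s + 4)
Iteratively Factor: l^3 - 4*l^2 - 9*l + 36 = (l - 4)*(l^2 - 9) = (l - 4)*(l + 3)*(l - 3)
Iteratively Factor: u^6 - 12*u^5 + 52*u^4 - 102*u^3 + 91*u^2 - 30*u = (u - 3)*(u^5 - 9*u^4 + 25*u^3 - 27*u^2 + 10*u) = (u - 5)*(u - 3)*(u^4 - 4*u^3 + 5*u^2 - 2*u) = (u - 5)*(u - 3)*(u - 1)*(u^3 - 3*u^2 + 2*u) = u*(u - 5)*(u - 3)*(u - 1)*(u^2 - 3*u + 2) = u*(u - 5)*(u - 3)*(u - 2)*(u - 1)*(u - 1)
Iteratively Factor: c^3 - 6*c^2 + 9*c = (c)*(c^2 - 6*c + 9) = c*(c - 3)*(c - 3)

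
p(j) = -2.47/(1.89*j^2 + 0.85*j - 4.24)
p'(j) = -2.47*(-3.78*j - 0.85)/(1.89*j^2 + 0.85*j - 4.24)^2 = (9.3366*j + 2.0995)/(1.89*j^2 + 0.85*j - 4.24)^2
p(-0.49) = 0.59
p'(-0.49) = -0.14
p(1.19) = 4.47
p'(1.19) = 43.34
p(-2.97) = -0.25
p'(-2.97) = -0.26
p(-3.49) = -0.16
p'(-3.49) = -0.12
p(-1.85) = -3.77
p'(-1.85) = -35.26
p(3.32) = -0.13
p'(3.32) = 0.09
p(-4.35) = -0.09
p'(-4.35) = -0.05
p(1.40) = -3.77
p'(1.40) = 35.43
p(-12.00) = -0.01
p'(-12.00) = -0.00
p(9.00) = -0.02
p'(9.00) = 0.00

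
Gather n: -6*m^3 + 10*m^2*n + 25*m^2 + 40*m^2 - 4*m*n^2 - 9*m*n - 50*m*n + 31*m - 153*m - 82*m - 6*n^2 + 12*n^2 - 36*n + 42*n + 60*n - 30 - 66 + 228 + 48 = -6*m^3 + 65*m^2 - 204*m + n^2*(6 - 4*m) + n*(10*m^2 - 59*m + 66) + 180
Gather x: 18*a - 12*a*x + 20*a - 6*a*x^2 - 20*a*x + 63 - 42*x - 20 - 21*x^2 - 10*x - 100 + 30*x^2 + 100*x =38*a + x^2*(9 - 6*a) + x*(48 - 32*a) - 57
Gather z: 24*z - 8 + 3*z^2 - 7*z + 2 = 3*z^2 + 17*z - 6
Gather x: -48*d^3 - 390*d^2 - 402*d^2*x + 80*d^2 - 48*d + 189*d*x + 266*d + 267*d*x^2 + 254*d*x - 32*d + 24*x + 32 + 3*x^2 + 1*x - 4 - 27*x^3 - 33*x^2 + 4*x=-48*d^3 - 310*d^2 + 186*d - 27*x^3 + x^2*(267*d - 30) + x*(-402*d^2 + 443*d + 29) + 28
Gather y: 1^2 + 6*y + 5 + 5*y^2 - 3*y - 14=5*y^2 + 3*y - 8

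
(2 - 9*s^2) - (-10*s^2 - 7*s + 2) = s^2 + 7*s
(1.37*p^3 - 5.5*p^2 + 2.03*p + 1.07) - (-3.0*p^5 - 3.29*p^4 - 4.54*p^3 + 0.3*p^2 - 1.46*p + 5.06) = 3.0*p^5 + 3.29*p^4 + 5.91*p^3 - 5.8*p^2 + 3.49*p - 3.99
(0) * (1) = 0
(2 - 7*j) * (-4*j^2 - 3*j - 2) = 28*j^3 + 13*j^2 + 8*j - 4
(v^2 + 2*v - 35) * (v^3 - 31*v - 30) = v^5 + 2*v^4 - 66*v^3 - 92*v^2 + 1025*v + 1050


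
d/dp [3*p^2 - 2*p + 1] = 6*p - 2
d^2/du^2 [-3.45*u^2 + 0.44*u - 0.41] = -6.90000000000000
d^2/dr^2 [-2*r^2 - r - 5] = -4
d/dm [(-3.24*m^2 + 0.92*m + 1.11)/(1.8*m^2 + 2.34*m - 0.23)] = (-9.2376*m^2 - 2.5056*m - 2.809)/(3.24*m^4 + 8.424*m^3 + 4.6476*m^2 - 1.0764*m + 0.0529)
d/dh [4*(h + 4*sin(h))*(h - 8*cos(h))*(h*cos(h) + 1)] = -4*(h + 4*sin(h))*(h - 8*cos(h))*(h*sin(h) - cos(h)) + 4*(h + 4*sin(h))*(h*cos(h) + 1)*(8*sin(h) + 1) + 4*(h - 8*cos(h))*(h*cos(h) + 1)*(4*cos(h) + 1)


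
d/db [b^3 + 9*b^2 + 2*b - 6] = 3*b^2 + 18*b + 2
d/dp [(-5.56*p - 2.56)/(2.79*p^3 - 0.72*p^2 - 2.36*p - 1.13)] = (31.0248*p^3 + 17.424*p^2 - 3.6864*p + 0.241199999999999)/(7.7841*p^6 - 4.0176*p^5 - 12.6504*p^4 - 2.907*p^3 + 7.1968*p^2 + 5.3336*p + 1.2769)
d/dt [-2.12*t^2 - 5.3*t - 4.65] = -4.24*t - 5.3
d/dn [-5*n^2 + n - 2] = 1 - 10*n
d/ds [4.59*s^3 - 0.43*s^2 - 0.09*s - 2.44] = 13.77*s^2 - 0.86*s - 0.09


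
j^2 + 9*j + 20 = (j + 4)*(j + 5)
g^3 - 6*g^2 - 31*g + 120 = (g - 8)*(g - 3)*(g + 5)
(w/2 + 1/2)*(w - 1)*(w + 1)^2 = w^4/2 + w^3 - w - 1/2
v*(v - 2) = v^2 - 2*v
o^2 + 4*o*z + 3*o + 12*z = (o + 3)*(o + 4*z)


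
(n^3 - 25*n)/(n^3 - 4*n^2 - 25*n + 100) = n/(n - 4)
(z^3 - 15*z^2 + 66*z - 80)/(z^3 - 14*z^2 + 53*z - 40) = (z - 2)/(z - 1)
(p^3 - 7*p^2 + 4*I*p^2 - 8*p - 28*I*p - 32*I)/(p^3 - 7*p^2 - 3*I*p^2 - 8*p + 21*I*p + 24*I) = (p + 4*I)/(p - 3*I)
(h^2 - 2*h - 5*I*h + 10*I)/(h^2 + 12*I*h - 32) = (h^2 - 2*h - 5*I*h + 10*I)/(h^2 + 12*I*h - 32)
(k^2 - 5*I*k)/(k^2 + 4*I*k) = (k - 5*I)/(k + 4*I)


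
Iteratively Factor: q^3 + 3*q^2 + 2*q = (q + 2)*(q^2 + q) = q*(q + 2)*(q + 1)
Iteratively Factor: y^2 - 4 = (y + 2)*(y - 2)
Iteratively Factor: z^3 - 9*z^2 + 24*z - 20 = (z - 2)*(z^2 - 7*z + 10) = (z - 2)^2*(z - 5)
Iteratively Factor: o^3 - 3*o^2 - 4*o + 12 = (o + 2)*(o^2 - 5*o + 6) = (o - 3)*(o + 2)*(o - 2)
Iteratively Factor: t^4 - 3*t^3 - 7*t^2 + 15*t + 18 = (t + 2)*(t^3 - 5*t^2 + 3*t + 9) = (t - 3)*(t + 2)*(t^2 - 2*t - 3) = (t - 3)^2*(t + 2)*(t + 1)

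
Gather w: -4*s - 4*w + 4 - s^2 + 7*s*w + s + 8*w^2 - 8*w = -s^2 - 3*s + 8*w^2 + w*(7*s - 12) + 4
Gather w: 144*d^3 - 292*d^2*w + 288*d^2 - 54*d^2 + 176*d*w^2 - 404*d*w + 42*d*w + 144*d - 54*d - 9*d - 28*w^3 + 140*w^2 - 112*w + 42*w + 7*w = 144*d^3 + 234*d^2 + 81*d - 28*w^3 + w^2*(176*d + 140) + w*(-292*d^2 - 362*d - 63)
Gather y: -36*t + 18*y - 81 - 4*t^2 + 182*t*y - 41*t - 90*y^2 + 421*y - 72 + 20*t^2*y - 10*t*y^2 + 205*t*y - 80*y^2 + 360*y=-4*t^2 - 77*t + y^2*(-10*t - 170) + y*(20*t^2 + 387*t + 799) - 153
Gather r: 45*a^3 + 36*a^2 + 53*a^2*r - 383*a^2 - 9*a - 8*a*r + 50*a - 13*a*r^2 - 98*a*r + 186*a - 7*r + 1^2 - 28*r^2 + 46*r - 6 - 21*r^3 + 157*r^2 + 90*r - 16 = 45*a^3 - 347*a^2 + 227*a - 21*r^3 + r^2*(129 - 13*a) + r*(53*a^2 - 106*a + 129) - 21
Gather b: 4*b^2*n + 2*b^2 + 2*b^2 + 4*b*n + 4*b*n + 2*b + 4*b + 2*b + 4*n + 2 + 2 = b^2*(4*n + 4) + b*(8*n + 8) + 4*n + 4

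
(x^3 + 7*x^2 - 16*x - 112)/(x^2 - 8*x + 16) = (x^2 + 11*x + 28)/(x - 4)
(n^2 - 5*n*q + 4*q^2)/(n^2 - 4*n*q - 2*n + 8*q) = (n - q)/(n - 2)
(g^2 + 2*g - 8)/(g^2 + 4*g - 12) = (g + 4)/(g + 6)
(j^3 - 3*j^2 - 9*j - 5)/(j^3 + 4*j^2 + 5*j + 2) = (j - 5)/(j + 2)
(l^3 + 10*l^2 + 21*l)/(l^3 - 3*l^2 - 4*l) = (l^2 + 10*l + 21)/(l^2 - 3*l - 4)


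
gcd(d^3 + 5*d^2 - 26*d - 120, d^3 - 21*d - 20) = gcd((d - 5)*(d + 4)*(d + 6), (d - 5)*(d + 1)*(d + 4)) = d^2 - d - 20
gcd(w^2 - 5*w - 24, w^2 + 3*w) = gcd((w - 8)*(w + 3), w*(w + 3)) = w + 3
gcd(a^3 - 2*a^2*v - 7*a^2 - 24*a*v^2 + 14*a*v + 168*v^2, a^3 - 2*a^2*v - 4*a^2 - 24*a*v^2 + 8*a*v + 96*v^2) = -a^2 + 2*a*v + 24*v^2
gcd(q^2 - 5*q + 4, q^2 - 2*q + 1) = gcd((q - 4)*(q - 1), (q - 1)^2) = q - 1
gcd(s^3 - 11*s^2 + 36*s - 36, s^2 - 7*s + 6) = s - 6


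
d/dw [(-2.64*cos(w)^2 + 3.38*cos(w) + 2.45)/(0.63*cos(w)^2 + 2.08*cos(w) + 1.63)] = (7.6206*cos(w)^2 + 11.6934*cos(w) - 0.413399999999998)*sin(w)/(0.3969*cos(w)^4 + 2.6208*cos(w)^3 + 6.3802*cos(w)^2 + 6.7808*cos(w) + 2.6569)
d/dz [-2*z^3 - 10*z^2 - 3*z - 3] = -6*z^2 - 20*z - 3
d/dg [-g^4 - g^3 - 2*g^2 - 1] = g*(-4*g^2 - 3*g - 4)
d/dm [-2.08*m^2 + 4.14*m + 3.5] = 4.14 - 4.16*m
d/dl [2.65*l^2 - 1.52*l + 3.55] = 5.3*l - 1.52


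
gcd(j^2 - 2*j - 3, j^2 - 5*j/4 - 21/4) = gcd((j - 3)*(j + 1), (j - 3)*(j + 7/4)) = j - 3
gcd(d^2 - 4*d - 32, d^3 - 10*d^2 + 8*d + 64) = d - 8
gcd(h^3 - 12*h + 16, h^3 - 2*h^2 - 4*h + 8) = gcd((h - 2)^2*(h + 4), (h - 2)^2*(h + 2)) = h^2 - 4*h + 4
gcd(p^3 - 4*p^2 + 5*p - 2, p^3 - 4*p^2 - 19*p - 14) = 1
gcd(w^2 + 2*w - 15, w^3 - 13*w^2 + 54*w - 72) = w - 3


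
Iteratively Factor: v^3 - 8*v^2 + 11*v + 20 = (v - 4)*(v^2 - 4*v - 5) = (v - 4)*(v + 1)*(v - 5)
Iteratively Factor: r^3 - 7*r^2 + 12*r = (r)*(r^2 - 7*r + 12) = r*(r - 4)*(r - 3)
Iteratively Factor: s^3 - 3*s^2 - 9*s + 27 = (s - 3)*(s^2 - 9) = (s - 3)*(s + 3)*(s - 3)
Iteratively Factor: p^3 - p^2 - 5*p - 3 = (p - 3)*(p^2 + 2*p + 1) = (p - 3)*(p + 1)*(p + 1)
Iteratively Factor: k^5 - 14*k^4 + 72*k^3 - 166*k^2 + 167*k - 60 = (k - 5)*(k^4 - 9*k^3 + 27*k^2 - 31*k + 12) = (k - 5)*(k - 4)*(k^3 - 5*k^2 + 7*k - 3) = (k - 5)*(k - 4)*(k - 1)*(k^2 - 4*k + 3) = (k - 5)*(k - 4)*(k - 1)^2*(k - 3)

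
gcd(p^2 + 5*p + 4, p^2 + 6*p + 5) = p + 1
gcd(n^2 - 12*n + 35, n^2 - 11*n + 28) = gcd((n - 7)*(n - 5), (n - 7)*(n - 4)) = n - 7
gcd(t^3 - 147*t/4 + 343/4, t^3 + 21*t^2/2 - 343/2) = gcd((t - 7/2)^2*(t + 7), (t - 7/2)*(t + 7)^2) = t^2 + 7*t/2 - 49/2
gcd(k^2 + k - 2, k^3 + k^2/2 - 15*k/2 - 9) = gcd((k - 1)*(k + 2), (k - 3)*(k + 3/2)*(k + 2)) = k + 2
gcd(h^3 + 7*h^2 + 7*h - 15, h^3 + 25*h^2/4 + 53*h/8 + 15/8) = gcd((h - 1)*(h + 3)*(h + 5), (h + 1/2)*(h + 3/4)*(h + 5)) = h + 5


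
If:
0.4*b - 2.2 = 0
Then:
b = 5.50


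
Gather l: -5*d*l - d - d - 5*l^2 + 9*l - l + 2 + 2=-2*d - 5*l^2 + l*(8 - 5*d) + 4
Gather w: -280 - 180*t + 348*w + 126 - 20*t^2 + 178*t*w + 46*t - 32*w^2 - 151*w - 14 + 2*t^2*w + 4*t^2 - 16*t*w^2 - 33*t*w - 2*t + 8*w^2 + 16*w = -16*t^2 - 136*t + w^2*(-16*t - 24) + w*(2*t^2 + 145*t + 213) - 168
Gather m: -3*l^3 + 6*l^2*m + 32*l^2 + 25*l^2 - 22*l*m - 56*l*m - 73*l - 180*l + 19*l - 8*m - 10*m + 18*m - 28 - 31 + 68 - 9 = -3*l^3 + 57*l^2 - 234*l + m*(6*l^2 - 78*l)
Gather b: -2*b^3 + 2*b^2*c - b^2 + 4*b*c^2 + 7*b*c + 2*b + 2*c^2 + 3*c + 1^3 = -2*b^3 + b^2*(2*c - 1) + b*(4*c^2 + 7*c + 2) + 2*c^2 + 3*c + 1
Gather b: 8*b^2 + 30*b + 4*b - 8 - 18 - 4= 8*b^2 + 34*b - 30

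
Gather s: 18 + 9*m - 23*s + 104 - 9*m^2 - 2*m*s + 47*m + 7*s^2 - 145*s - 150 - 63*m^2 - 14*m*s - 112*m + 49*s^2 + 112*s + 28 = -72*m^2 - 56*m + 56*s^2 + s*(-16*m - 56)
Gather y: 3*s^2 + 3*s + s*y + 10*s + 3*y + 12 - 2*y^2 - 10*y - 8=3*s^2 + 13*s - 2*y^2 + y*(s - 7) + 4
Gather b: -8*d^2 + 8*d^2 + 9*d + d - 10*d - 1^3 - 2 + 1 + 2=0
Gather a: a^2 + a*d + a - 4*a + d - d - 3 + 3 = a^2 + a*(d - 3)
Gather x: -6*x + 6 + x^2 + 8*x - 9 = x^2 + 2*x - 3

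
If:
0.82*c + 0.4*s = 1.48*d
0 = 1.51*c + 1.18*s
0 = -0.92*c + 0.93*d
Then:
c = 0.00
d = 0.00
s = 0.00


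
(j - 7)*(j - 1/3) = j^2 - 22*j/3 + 7/3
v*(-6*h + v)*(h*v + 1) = -6*h^2*v^2 + h*v^3 - 6*h*v + v^2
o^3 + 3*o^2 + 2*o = o*(o + 1)*(o + 2)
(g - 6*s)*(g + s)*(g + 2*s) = g^3 - 3*g^2*s - 16*g*s^2 - 12*s^3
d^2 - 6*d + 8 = (d - 4)*(d - 2)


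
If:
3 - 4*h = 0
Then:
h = 3/4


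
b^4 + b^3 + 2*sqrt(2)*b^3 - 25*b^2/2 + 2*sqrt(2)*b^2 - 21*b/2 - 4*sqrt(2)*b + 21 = (b - 1)*(b + 2)*(b - 3*sqrt(2)/2)*(b + 7*sqrt(2)/2)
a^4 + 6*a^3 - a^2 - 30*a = a*(a - 2)*(a + 3)*(a + 5)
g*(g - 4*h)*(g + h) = g^3 - 3*g^2*h - 4*g*h^2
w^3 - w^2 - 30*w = w*(w - 6)*(w + 5)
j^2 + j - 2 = (j - 1)*(j + 2)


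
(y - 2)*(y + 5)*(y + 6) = y^3 + 9*y^2 + 8*y - 60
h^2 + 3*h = h*(h + 3)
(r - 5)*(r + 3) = r^2 - 2*r - 15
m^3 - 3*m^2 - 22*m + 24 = (m - 6)*(m - 1)*(m + 4)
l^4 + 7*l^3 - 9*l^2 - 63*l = l*(l - 3)*(l + 3)*(l + 7)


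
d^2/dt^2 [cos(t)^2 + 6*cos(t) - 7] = -6*cos(t) - 2*cos(2*t)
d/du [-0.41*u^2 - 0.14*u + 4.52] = -0.82*u - 0.14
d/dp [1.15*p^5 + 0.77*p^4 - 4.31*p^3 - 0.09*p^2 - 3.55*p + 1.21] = 5.75*p^4 + 3.08*p^3 - 12.93*p^2 - 0.18*p - 3.55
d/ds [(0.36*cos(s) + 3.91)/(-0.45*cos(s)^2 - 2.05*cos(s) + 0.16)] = (0.162*sin(s)^2 - 3.519*cos(s) - 8.2351)*sin(s)/(0.45*cos(s)^2 + 2.05*cos(s) - 0.16)^2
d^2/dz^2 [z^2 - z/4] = 2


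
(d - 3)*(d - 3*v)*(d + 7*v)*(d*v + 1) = d^4*v + 4*d^3*v^2 - 3*d^3*v + d^3 - 21*d^2*v^3 - 12*d^2*v^2 + 4*d^2*v - 3*d^2 + 63*d*v^3 - 21*d*v^2 - 12*d*v + 63*v^2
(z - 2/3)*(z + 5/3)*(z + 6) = z^3 + 7*z^2 + 44*z/9 - 20/3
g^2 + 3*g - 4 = (g - 1)*(g + 4)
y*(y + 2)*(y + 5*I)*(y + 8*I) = y^4 + 2*y^3 + 13*I*y^3 - 40*y^2 + 26*I*y^2 - 80*y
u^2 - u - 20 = (u - 5)*(u + 4)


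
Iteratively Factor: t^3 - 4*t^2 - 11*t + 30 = (t + 3)*(t^2 - 7*t + 10) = (t - 5)*(t + 3)*(t - 2)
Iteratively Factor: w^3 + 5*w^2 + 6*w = (w)*(w^2 + 5*w + 6) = w*(w + 2)*(w + 3)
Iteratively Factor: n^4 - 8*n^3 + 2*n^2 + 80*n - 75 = (n - 5)*(n^3 - 3*n^2 - 13*n + 15) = (n - 5)*(n + 3)*(n^2 - 6*n + 5) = (n - 5)^2*(n + 3)*(n - 1)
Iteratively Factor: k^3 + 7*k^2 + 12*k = (k + 3)*(k^2 + 4*k) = k*(k + 3)*(k + 4)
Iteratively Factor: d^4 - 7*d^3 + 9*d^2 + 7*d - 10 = (d - 2)*(d^3 - 5*d^2 - d + 5) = (d - 2)*(d + 1)*(d^2 - 6*d + 5) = (d - 5)*(d - 2)*(d + 1)*(d - 1)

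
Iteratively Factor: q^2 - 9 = (q + 3)*(q - 3)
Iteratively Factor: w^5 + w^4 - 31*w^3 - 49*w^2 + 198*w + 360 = (w + 3)*(w^4 - 2*w^3 - 25*w^2 + 26*w + 120) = (w - 3)*(w + 3)*(w^3 + w^2 - 22*w - 40) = (w - 3)*(w + 2)*(w + 3)*(w^2 - w - 20) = (w - 5)*(w - 3)*(w + 2)*(w + 3)*(w + 4)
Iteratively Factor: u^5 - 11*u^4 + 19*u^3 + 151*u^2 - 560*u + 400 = (u - 5)*(u^4 - 6*u^3 - 11*u^2 + 96*u - 80) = (u - 5)*(u - 4)*(u^3 - 2*u^2 - 19*u + 20) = (u - 5)*(u - 4)*(u - 1)*(u^2 - u - 20) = (u - 5)^2*(u - 4)*(u - 1)*(u + 4)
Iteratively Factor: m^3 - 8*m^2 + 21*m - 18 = (m - 2)*(m^2 - 6*m + 9) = (m - 3)*(m - 2)*(m - 3)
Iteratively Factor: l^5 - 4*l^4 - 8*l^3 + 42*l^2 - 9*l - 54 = (l + 1)*(l^4 - 5*l^3 - 3*l^2 + 45*l - 54) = (l - 3)*(l + 1)*(l^3 - 2*l^2 - 9*l + 18) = (l - 3)*(l - 2)*(l + 1)*(l^2 - 9) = (l - 3)*(l - 2)*(l + 1)*(l + 3)*(l - 3)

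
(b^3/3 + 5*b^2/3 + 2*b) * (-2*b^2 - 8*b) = -2*b^5/3 - 6*b^4 - 52*b^3/3 - 16*b^2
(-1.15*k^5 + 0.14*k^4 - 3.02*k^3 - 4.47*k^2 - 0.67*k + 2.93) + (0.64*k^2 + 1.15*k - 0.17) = -1.15*k^5 + 0.14*k^4 - 3.02*k^3 - 3.83*k^2 + 0.48*k + 2.76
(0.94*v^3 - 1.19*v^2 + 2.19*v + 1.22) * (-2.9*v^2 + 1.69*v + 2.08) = -2.726*v^5 + 5.0396*v^4 - 6.4069*v^3 - 2.3121*v^2 + 6.617*v + 2.5376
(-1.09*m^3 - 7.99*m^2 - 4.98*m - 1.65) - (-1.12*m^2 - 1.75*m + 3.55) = -1.09*m^3 - 6.87*m^2 - 3.23*m - 5.2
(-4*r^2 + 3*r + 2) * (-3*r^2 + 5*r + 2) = 12*r^4 - 29*r^3 + r^2 + 16*r + 4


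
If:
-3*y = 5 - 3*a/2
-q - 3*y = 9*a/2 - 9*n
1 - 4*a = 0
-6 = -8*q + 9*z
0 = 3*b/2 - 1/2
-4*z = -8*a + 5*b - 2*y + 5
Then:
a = 1/4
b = 1/3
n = -631/1152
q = -183/128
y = -37/24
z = -31/16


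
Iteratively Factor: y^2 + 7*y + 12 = (y + 3)*(y + 4)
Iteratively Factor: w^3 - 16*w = (w - 4)*(w^2 + 4*w) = w*(w - 4)*(w + 4)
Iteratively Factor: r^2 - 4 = (r + 2)*(r - 2)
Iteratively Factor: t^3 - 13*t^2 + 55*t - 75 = (t - 3)*(t^2 - 10*t + 25) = (t - 5)*(t - 3)*(t - 5)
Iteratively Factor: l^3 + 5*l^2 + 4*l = (l + 1)*(l^2 + 4*l) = (l + 1)*(l + 4)*(l)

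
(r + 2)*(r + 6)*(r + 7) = r^3 + 15*r^2 + 68*r + 84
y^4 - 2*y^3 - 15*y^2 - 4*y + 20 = (y - 5)*(y - 1)*(y + 2)^2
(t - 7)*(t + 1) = t^2 - 6*t - 7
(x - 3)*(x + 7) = x^2 + 4*x - 21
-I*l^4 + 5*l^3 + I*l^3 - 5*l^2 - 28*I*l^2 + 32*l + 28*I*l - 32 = (l - 4*I)*(l + I)*(l + 8*I)*(-I*l + I)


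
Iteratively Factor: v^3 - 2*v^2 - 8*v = (v)*(v^2 - 2*v - 8) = v*(v + 2)*(v - 4)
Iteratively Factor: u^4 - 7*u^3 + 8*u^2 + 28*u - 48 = (u - 3)*(u^3 - 4*u^2 - 4*u + 16) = (u - 3)*(u + 2)*(u^2 - 6*u + 8) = (u - 3)*(u - 2)*(u + 2)*(u - 4)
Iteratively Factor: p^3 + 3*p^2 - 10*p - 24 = (p + 2)*(p^2 + p - 12) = (p - 3)*(p + 2)*(p + 4)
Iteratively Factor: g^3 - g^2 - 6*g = (g + 2)*(g^2 - 3*g) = g*(g + 2)*(g - 3)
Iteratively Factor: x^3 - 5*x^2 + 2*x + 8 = (x - 4)*(x^2 - x - 2) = (x - 4)*(x + 1)*(x - 2)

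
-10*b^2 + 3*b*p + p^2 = (-2*b + p)*(5*b + p)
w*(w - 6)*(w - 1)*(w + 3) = w^4 - 4*w^3 - 15*w^2 + 18*w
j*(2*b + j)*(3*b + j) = 6*b^2*j + 5*b*j^2 + j^3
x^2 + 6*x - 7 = (x - 1)*(x + 7)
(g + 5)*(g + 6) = g^2 + 11*g + 30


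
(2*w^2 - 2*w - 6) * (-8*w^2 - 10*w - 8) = -16*w^4 - 4*w^3 + 52*w^2 + 76*w + 48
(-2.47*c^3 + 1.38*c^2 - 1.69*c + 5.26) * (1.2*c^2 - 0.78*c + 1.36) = -2.964*c^5 + 3.5826*c^4 - 6.4636*c^3 + 9.507*c^2 - 6.4012*c + 7.1536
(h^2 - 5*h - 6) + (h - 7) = h^2 - 4*h - 13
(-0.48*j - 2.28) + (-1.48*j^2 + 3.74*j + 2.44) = -1.48*j^2 + 3.26*j + 0.16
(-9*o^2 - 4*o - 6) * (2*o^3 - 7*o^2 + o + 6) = -18*o^5 + 55*o^4 + 7*o^3 - 16*o^2 - 30*o - 36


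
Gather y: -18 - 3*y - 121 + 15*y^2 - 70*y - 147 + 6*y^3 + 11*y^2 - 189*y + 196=6*y^3 + 26*y^2 - 262*y - 90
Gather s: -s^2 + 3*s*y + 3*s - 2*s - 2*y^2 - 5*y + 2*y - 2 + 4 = -s^2 + s*(3*y + 1) - 2*y^2 - 3*y + 2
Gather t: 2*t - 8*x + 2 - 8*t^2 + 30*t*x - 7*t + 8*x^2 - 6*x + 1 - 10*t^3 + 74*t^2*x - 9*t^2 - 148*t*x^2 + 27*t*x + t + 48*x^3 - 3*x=-10*t^3 + t^2*(74*x - 17) + t*(-148*x^2 + 57*x - 4) + 48*x^3 + 8*x^2 - 17*x + 3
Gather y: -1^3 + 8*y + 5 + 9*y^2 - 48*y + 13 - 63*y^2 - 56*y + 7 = -54*y^2 - 96*y + 24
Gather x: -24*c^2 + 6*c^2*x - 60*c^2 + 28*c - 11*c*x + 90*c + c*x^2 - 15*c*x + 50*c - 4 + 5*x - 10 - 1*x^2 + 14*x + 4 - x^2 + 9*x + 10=-84*c^2 + 168*c + x^2*(c - 2) + x*(6*c^2 - 26*c + 28)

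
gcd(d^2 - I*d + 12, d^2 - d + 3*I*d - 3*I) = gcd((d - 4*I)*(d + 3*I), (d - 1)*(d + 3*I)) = d + 3*I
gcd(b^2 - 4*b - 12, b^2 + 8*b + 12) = b + 2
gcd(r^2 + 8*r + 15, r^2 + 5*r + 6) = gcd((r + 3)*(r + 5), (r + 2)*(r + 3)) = r + 3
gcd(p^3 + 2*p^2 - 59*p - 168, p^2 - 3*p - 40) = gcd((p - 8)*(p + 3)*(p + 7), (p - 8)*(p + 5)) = p - 8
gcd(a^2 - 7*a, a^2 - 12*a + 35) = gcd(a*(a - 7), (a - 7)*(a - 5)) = a - 7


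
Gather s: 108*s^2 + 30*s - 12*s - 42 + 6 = 108*s^2 + 18*s - 36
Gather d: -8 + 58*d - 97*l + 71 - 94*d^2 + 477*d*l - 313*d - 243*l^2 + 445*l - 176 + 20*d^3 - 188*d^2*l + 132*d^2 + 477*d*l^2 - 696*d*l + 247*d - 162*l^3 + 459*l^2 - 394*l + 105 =20*d^3 + d^2*(38 - 188*l) + d*(477*l^2 - 219*l - 8) - 162*l^3 + 216*l^2 - 46*l - 8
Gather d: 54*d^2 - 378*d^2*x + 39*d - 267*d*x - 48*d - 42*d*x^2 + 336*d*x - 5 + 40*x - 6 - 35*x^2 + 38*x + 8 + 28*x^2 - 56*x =d^2*(54 - 378*x) + d*(-42*x^2 + 69*x - 9) - 7*x^2 + 22*x - 3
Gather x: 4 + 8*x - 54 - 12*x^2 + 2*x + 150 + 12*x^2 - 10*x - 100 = 0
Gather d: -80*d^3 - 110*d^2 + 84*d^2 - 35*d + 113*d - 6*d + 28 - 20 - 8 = -80*d^3 - 26*d^2 + 72*d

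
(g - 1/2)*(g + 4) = g^2 + 7*g/2 - 2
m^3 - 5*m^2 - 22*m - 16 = (m - 8)*(m + 1)*(m + 2)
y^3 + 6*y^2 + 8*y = y*(y + 2)*(y + 4)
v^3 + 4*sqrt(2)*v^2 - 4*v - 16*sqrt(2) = (v - 2)*(v + 2)*(v + 4*sqrt(2))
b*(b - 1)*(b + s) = b^3 + b^2*s - b^2 - b*s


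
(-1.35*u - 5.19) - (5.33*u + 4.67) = -6.68*u - 9.86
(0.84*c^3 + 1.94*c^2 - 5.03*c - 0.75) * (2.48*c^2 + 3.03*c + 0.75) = 2.0832*c^5 + 7.3564*c^4 - 5.9662*c^3 - 15.6459*c^2 - 6.045*c - 0.5625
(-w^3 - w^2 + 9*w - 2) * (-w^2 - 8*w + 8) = w^5 + 9*w^4 - 9*w^3 - 78*w^2 + 88*w - 16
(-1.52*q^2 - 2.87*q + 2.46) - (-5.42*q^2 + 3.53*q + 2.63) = 3.9*q^2 - 6.4*q - 0.17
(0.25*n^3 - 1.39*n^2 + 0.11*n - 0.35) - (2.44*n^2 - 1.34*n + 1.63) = 0.25*n^3 - 3.83*n^2 + 1.45*n - 1.98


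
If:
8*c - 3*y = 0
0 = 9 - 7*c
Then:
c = 9/7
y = 24/7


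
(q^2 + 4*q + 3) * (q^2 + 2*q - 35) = q^4 + 6*q^3 - 24*q^2 - 134*q - 105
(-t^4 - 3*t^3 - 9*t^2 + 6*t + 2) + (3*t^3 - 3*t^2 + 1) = -t^4 - 12*t^2 + 6*t + 3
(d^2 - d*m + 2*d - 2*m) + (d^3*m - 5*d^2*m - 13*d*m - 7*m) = d^3*m - 5*d^2*m + d^2 - 14*d*m + 2*d - 9*m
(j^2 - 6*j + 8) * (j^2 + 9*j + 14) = j^4 + 3*j^3 - 32*j^2 - 12*j + 112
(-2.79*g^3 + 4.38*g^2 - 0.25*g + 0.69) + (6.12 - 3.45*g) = -2.79*g^3 + 4.38*g^2 - 3.7*g + 6.81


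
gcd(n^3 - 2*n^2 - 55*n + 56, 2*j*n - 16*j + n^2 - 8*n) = n - 8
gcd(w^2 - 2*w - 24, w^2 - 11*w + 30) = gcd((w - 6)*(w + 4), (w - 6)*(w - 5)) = w - 6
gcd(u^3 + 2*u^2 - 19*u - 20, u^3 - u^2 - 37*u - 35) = u^2 + 6*u + 5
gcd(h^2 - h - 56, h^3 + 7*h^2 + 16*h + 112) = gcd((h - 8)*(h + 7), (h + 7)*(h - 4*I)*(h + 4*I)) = h + 7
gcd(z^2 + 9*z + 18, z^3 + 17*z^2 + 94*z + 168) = z + 6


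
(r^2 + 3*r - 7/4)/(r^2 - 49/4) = (2*r - 1)/(2*r - 7)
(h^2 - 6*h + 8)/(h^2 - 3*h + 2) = (h - 4)/(h - 1)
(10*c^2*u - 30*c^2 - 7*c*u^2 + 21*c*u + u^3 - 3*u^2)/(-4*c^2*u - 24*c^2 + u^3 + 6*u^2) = (-5*c*u + 15*c + u^2 - 3*u)/(2*c*u + 12*c + u^2 + 6*u)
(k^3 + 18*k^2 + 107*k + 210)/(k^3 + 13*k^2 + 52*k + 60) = (k + 7)/(k + 2)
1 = 1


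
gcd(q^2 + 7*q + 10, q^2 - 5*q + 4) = 1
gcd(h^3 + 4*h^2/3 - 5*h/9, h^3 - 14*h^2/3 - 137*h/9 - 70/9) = h + 5/3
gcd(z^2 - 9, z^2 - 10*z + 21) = z - 3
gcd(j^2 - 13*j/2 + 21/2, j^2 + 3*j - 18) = j - 3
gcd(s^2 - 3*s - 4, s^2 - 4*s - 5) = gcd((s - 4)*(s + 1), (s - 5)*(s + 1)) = s + 1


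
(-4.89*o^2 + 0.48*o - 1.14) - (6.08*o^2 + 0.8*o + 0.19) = -10.97*o^2 - 0.32*o - 1.33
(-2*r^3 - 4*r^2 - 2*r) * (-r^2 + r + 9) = 2*r^5 + 2*r^4 - 20*r^3 - 38*r^2 - 18*r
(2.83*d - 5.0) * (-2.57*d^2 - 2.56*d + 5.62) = -7.2731*d^3 + 5.6052*d^2 + 28.7046*d - 28.1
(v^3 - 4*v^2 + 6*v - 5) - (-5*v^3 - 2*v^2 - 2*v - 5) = 6*v^3 - 2*v^2 + 8*v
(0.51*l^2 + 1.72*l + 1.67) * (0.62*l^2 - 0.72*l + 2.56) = 0.3162*l^4 + 0.6992*l^3 + 1.1026*l^2 + 3.2008*l + 4.2752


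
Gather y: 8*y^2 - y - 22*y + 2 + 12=8*y^2 - 23*y + 14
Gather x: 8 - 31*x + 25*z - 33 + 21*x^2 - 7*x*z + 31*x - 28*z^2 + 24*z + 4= 21*x^2 - 7*x*z - 28*z^2 + 49*z - 21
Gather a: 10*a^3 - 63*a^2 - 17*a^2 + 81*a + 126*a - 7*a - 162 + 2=10*a^3 - 80*a^2 + 200*a - 160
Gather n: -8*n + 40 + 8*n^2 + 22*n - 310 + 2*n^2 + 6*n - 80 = 10*n^2 + 20*n - 350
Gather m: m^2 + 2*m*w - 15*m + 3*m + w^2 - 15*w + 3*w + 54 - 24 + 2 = m^2 + m*(2*w - 12) + w^2 - 12*w + 32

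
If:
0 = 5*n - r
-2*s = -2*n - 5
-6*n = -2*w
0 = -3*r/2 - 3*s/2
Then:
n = -5/12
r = -25/12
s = 25/12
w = -5/4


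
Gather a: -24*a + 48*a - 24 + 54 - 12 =24*a + 18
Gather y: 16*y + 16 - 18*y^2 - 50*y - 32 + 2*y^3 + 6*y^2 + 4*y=2*y^3 - 12*y^2 - 30*y - 16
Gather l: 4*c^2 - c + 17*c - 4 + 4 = 4*c^2 + 16*c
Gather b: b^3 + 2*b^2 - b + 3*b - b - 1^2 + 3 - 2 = b^3 + 2*b^2 + b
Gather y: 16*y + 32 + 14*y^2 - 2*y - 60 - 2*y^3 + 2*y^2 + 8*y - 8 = -2*y^3 + 16*y^2 + 22*y - 36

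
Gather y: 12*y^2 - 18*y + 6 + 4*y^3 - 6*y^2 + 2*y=4*y^3 + 6*y^2 - 16*y + 6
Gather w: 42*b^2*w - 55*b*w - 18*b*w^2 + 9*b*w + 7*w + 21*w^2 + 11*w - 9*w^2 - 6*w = w^2*(12 - 18*b) + w*(42*b^2 - 46*b + 12)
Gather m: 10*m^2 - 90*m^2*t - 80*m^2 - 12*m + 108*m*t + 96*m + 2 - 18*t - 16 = m^2*(-90*t - 70) + m*(108*t + 84) - 18*t - 14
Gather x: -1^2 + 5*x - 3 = 5*x - 4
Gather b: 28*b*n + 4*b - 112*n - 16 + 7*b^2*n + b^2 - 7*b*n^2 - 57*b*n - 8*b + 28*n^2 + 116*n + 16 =b^2*(7*n + 1) + b*(-7*n^2 - 29*n - 4) + 28*n^2 + 4*n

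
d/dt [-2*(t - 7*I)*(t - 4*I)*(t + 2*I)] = -6*t^2 + 36*I*t + 12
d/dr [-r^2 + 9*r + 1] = 9 - 2*r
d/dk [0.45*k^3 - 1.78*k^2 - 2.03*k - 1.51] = 1.35*k^2 - 3.56*k - 2.03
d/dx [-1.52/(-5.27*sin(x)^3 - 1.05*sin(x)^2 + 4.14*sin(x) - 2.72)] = (-24.0312*sin(x)^2 - 3.192*sin(x) + 6.2928)*cos(x)/(5.27*sin(x)^3 + 1.05*sin(x)^2 - 4.14*sin(x) + 2.72)^2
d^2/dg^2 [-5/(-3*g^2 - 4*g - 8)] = 10*(-9*g^2 - 12*g + 4*(3*g + 2)^2 - 24)/(3*g^2 + 4*g + 8)^3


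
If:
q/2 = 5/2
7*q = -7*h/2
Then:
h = -10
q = 5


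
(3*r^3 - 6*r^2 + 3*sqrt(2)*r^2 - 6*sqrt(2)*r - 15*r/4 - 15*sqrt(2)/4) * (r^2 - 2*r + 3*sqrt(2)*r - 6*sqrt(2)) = 3*r^5 - 12*r^4 + 12*sqrt(2)*r^4 - 48*sqrt(2)*r^3 + 105*r^3/4 - 129*r^2/2 + 33*sqrt(2)*r^2 + 30*sqrt(2)*r + 99*r/2 + 45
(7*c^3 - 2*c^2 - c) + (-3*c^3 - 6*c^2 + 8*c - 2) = 4*c^3 - 8*c^2 + 7*c - 2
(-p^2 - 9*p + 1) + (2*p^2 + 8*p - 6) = p^2 - p - 5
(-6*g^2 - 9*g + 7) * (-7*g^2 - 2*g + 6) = 42*g^4 + 75*g^3 - 67*g^2 - 68*g + 42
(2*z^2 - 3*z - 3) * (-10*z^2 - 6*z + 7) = -20*z^4 + 18*z^3 + 62*z^2 - 3*z - 21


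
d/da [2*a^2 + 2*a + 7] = 4*a + 2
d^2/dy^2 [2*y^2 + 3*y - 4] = 4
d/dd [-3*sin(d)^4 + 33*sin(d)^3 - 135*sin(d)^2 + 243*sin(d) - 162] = 3*(9 - 4*sin(d))*(sin(d) - 3)^2*cos(d)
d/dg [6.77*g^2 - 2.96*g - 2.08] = 13.54*g - 2.96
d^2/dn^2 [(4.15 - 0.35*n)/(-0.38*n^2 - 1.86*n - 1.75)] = ((1.852 - 0.798*n)*(0.38*n^2 + 1.86*n + 1.75) + (0.35*n - 4.15)*(0.76*n + 1.86)*(1.52*n + 3.72))/(0.38*n^2 + 1.86*n + 1.75)^3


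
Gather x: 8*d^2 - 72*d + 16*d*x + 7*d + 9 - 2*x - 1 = 8*d^2 - 65*d + x*(16*d - 2) + 8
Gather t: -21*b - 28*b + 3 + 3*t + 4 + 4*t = -49*b + 7*t + 7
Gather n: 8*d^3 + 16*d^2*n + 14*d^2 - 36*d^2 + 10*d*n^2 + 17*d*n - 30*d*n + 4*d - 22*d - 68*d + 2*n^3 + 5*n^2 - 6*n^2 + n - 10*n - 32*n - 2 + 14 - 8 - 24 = 8*d^3 - 22*d^2 - 86*d + 2*n^3 + n^2*(10*d - 1) + n*(16*d^2 - 13*d - 41) - 20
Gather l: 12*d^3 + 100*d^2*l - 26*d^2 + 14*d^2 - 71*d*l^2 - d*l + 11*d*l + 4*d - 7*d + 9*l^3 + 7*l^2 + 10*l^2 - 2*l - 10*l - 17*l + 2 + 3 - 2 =12*d^3 - 12*d^2 - 3*d + 9*l^3 + l^2*(17 - 71*d) + l*(100*d^2 + 10*d - 29) + 3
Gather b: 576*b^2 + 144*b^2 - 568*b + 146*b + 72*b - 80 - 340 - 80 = 720*b^2 - 350*b - 500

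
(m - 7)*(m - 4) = m^2 - 11*m + 28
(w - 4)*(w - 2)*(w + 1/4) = w^3 - 23*w^2/4 + 13*w/2 + 2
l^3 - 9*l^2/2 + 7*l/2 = l*(l - 7/2)*(l - 1)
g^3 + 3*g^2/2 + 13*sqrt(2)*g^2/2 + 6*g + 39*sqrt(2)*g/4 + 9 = (g + 3/2)*(g + sqrt(2)/2)*(g + 6*sqrt(2))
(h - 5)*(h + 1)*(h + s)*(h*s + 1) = h^4*s + h^3*s^2 - 4*h^3*s + h^3 - 4*h^2*s^2 - 4*h^2*s - 4*h^2 - 5*h*s^2 - 4*h*s - 5*h - 5*s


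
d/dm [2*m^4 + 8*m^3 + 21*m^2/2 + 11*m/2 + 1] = 8*m^3 + 24*m^2 + 21*m + 11/2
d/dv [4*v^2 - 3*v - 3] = 8*v - 3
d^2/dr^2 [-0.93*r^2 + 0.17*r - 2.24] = -1.86000000000000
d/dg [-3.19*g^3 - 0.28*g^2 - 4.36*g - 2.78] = -9.57*g^2 - 0.56*g - 4.36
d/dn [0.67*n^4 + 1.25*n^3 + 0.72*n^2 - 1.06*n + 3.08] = 2.68*n^3 + 3.75*n^2 + 1.44*n - 1.06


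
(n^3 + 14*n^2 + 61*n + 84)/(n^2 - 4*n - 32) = (n^2 + 10*n + 21)/(n - 8)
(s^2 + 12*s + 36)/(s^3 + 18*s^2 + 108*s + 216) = 1/(s + 6)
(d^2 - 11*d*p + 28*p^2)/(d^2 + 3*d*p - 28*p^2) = (d - 7*p)/(d + 7*p)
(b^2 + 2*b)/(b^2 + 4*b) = (b + 2)/(b + 4)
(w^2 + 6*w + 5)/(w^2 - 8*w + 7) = (w^2 + 6*w + 5)/(w^2 - 8*w + 7)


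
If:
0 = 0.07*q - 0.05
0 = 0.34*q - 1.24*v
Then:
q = 0.71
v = 0.20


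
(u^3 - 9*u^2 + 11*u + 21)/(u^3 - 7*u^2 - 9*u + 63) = (u + 1)/(u + 3)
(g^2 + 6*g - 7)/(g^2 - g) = (g + 7)/g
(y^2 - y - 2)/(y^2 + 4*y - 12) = (y + 1)/(y + 6)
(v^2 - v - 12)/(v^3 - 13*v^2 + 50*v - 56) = (v + 3)/(v^2 - 9*v + 14)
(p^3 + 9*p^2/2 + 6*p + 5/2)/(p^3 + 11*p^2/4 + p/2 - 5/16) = 8*(p^2 + 2*p + 1)/(8*p^2 + 2*p - 1)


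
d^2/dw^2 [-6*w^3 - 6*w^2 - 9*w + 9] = -36*w - 12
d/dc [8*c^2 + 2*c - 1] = 16*c + 2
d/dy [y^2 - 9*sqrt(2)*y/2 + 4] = 2*y - 9*sqrt(2)/2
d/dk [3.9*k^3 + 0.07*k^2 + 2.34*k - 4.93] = 11.7*k^2 + 0.14*k + 2.34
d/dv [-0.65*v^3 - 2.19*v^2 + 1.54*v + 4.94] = -1.95*v^2 - 4.38*v + 1.54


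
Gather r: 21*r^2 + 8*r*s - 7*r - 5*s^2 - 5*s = 21*r^2 + r*(8*s - 7) - 5*s^2 - 5*s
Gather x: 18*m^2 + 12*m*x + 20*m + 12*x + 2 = 18*m^2 + 20*m + x*(12*m + 12) + 2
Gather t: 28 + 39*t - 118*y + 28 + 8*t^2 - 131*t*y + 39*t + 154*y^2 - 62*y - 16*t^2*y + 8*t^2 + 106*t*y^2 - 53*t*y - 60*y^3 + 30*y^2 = t^2*(16 - 16*y) + t*(106*y^2 - 184*y + 78) - 60*y^3 + 184*y^2 - 180*y + 56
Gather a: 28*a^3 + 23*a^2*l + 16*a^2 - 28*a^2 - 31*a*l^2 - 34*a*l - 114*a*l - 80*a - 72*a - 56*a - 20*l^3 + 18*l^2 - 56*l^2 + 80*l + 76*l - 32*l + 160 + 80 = 28*a^3 + a^2*(23*l - 12) + a*(-31*l^2 - 148*l - 208) - 20*l^3 - 38*l^2 + 124*l + 240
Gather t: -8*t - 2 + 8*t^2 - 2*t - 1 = 8*t^2 - 10*t - 3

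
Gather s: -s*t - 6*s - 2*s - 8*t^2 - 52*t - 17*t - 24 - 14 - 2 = s*(-t - 8) - 8*t^2 - 69*t - 40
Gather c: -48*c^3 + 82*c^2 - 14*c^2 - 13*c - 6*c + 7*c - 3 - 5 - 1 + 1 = -48*c^3 + 68*c^2 - 12*c - 8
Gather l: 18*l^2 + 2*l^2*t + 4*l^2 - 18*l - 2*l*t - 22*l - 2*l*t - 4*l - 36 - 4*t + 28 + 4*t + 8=l^2*(2*t + 22) + l*(-4*t - 44)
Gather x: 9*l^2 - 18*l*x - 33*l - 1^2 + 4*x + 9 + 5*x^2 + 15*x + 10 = 9*l^2 - 33*l + 5*x^2 + x*(19 - 18*l) + 18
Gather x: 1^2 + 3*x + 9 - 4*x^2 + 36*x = -4*x^2 + 39*x + 10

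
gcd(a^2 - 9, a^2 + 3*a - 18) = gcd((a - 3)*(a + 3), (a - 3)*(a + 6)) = a - 3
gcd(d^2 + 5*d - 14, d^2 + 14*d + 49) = d + 7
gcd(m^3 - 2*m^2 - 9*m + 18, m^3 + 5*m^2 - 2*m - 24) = m^2 + m - 6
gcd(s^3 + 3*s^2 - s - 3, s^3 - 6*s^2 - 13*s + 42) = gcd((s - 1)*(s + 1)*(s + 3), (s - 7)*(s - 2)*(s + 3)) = s + 3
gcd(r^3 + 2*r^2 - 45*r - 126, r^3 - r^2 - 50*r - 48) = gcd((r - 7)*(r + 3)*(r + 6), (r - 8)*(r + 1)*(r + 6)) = r + 6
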